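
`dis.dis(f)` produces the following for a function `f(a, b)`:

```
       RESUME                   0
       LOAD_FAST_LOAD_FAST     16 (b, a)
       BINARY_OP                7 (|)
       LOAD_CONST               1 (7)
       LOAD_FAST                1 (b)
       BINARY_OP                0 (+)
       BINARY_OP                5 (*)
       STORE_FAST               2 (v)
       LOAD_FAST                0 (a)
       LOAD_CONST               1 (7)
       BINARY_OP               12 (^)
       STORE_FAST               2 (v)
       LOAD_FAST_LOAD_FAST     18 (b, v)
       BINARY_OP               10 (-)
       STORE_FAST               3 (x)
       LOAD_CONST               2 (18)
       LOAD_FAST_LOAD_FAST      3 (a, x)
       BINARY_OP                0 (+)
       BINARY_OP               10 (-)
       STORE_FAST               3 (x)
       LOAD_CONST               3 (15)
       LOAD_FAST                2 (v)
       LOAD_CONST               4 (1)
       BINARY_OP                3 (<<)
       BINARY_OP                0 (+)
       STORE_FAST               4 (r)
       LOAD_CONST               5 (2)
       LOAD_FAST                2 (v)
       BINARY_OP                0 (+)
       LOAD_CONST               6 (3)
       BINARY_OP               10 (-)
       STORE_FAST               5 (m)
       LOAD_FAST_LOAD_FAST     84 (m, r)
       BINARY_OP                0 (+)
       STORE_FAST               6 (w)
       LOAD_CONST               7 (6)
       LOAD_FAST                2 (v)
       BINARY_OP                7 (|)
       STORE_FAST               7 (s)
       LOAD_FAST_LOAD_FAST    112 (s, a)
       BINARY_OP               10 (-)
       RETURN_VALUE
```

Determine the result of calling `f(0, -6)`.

7

LOAD_FAST_LOAD_FAST b,a → push -6,0. Stack: [-6, 0]
BINARY_OP | → -6 | 0 = -6. Stack: [-6]
LOAD_CONST → push 7. Stack: [-6, 7]
LOAD_FAST b → push -6. Stack: [-6, 7, -6]
BINARY_OP + → 7 + -6 = 1. Stack: [-6, 1]
BINARY_OP * → -6 * 1 = -6. Stack: [-6]
STORE_FAST v → v=-6. Stack: []
LOAD_FAST a → push 0. Stack: [0]
LOAD_CONST → push 7. Stack: [0, 7]
BINARY_OP ^ → 0 ^ 7 = 7. Stack: [7]
STORE_FAST v → v=7. Stack: []
LOAD_FAST_LOAD_FAST b,v → push -6,7. Stack: [-6, 7]
BINARY_OP - → -6 - 7 = -13. Stack: [-13]
STORE_FAST x → x=-13. Stack: []
LOAD_CONST → push 18. Stack: [18]
LOAD_FAST_LOAD_FAST a,x → push 0,-13. Stack: [18, 0, -13]
BINARY_OP + → 0 + -13 = -13. Stack: [18, -13]
BINARY_OP - → 18 - -13 = 31. Stack: [31]
STORE_FAST x → x=31. Stack: []
LOAD_CONST → push 15. Stack: [15]
LOAD_FAST v → push 7. Stack: [15, 7]
LOAD_CONST → push 1. Stack: [15, 7, 1]
BINARY_OP << → 7 << 1 = 14. Stack: [15, 14]
BINARY_OP + → 15 + 14 = 29. Stack: [29]
STORE_FAST r → r=29. Stack: []
LOAD_CONST → push 2. Stack: [2]
LOAD_FAST v → push 7. Stack: [2, 7]
BINARY_OP + → 2 + 7 = 9. Stack: [9]
LOAD_CONST → push 3. Stack: [9, 3]
BINARY_OP - → 9 - 3 = 6. Stack: [6]
STORE_FAST m → m=6. Stack: []
LOAD_FAST_LOAD_FAST m,r → push 6,29. Stack: [6, 29]
BINARY_OP + → 6 + 29 = 35. Stack: [35]
STORE_FAST w → w=35. Stack: []
LOAD_CONST → push 6. Stack: [6]
LOAD_FAST v → push 7. Stack: [6, 7]
BINARY_OP | → 6 | 7 = 7. Stack: [7]
STORE_FAST s → s=7. Stack: []
LOAD_FAST_LOAD_FAST s,a → push 7,0. Stack: [7, 0]
BINARY_OP - → 7 - 0 = 7. Stack: [7]
RETURN_VALUE → return 7.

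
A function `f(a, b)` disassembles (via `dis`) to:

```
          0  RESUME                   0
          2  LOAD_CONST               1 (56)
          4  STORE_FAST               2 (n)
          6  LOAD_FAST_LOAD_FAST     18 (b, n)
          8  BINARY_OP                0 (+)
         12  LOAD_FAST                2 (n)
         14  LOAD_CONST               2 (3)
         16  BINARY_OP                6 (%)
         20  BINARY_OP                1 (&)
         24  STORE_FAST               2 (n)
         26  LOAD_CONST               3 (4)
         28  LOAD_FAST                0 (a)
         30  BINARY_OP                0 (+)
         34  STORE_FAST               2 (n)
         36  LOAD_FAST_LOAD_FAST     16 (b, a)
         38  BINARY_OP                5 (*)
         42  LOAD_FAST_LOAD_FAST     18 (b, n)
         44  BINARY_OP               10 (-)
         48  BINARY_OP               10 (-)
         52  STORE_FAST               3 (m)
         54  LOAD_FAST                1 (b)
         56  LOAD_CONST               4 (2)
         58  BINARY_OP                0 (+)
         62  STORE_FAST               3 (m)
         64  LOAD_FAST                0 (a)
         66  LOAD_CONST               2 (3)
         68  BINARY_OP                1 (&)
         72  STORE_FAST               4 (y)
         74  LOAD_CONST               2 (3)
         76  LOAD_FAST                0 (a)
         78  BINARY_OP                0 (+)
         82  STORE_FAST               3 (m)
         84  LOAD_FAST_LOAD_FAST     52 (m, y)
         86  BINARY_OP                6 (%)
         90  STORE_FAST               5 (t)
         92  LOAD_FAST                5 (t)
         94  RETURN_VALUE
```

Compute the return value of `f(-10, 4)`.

1

LOAD_CONST → push 56. Stack: [56]
STORE_FAST n → n=56. Stack: []
LOAD_FAST_LOAD_FAST b,n → push 4,56. Stack: [4, 56]
BINARY_OP + → 4 + 56 = 60. Stack: [60]
LOAD_FAST n → push 56. Stack: [60, 56]
LOAD_CONST → push 3. Stack: [60, 56, 3]
BINARY_OP % → 56 % 3 = 2. Stack: [60, 2]
BINARY_OP & → 60 & 2 = 0. Stack: [0]
STORE_FAST n → n=0. Stack: []
LOAD_CONST → push 4. Stack: [4]
LOAD_FAST a → push -10. Stack: [4, -10]
BINARY_OP + → 4 + -10 = -6. Stack: [-6]
STORE_FAST n → n=-6. Stack: []
LOAD_FAST_LOAD_FAST b,a → push 4,-10. Stack: [4, -10]
BINARY_OP * → 4 * -10 = -40. Stack: [-40]
LOAD_FAST_LOAD_FAST b,n → push 4,-6. Stack: [-40, 4, -6]
BINARY_OP - → 4 - -6 = 10. Stack: [-40, 10]
BINARY_OP - → -40 - 10 = -50. Stack: [-50]
STORE_FAST m → m=-50. Stack: []
LOAD_FAST b → push 4. Stack: [4]
LOAD_CONST → push 2. Stack: [4, 2]
BINARY_OP + → 4 + 2 = 6. Stack: [6]
STORE_FAST m → m=6. Stack: []
LOAD_FAST a → push -10. Stack: [-10]
LOAD_CONST → push 3. Stack: [-10, 3]
BINARY_OP & → -10 & 3 = 2. Stack: [2]
STORE_FAST y → y=2. Stack: []
LOAD_CONST → push 3. Stack: [3]
LOAD_FAST a → push -10. Stack: [3, -10]
BINARY_OP + → 3 + -10 = -7. Stack: [-7]
STORE_FAST m → m=-7. Stack: []
LOAD_FAST_LOAD_FAST m,y → push -7,2. Stack: [-7, 2]
BINARY_OP % → -7 % 2 = 1. Stack: [1]
STORE_FAST t → t=1. Stack: []
LOAD_FAST t → push 1. Stack: [1]
RETURN_VALUE → return 1.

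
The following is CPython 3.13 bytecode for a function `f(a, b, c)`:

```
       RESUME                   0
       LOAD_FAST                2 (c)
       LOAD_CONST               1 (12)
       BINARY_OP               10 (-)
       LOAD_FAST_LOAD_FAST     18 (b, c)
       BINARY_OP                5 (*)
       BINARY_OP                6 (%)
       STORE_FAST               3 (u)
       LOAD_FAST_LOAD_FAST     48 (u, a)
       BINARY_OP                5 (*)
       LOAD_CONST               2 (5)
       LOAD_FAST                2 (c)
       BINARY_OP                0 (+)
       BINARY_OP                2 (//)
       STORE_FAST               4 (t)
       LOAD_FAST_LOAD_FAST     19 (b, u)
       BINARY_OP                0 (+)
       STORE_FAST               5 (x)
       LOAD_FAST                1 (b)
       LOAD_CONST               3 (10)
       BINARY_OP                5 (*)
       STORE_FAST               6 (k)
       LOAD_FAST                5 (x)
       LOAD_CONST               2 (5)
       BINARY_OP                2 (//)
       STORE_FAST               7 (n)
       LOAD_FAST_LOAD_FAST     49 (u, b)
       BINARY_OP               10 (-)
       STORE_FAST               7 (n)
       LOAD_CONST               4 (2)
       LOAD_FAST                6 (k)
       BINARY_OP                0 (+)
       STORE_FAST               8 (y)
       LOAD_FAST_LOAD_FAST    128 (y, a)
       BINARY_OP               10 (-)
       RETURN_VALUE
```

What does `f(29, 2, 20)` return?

-7

LOAD_FAST c → push 20. Stack: [20]
LOAD_CONST → push 12. Stack: [20, 12]
BINARY_OP - → 20 - 12 = 8. Stack: [8]
LOAD_FAST_LOAD_FAST b,c → push 2,20. Stack: [8, 2, 20]
BINARY_OP * → 2 * 20 = 40. Stack: [8, 40]
BINARY_OP % → 8 % 40 = 8. Stack: [8]
STORE_FAST u → u=8. Stack: []
LOAD_FAST_LOAD_FAST u,a → push 8,29. Stack: [8, 29]
BINARY_OP * → 8 * 29 = 232. Stack: [232]
LOAD_CONST → push 5. Stack: [232, 5]
LOAD_FAST c → push 20. Stack: [232, 5, 20]
BINARY_OP + → 5 + 20 = 25. Stack: [232, 25]
BINARY_OP // → 232 // 25 = 9. Stack: [9]
STORE_FAST t → t=9. Stack: []
LOAD_FAST_LOAD_FAST b,u → push 2,8. Stack: [2, 8]
BINARY_OP + → 2 + 8 = 10. Stack: [10]
STORE_FAST x → x=10. Stack: []
LOAD_FAST b → push 2. Stack: [2]
LOAD_CONST → push 10. Stack: [2, 10]
BINARY_OP * → 2 * 10 = 20. Stack: [20]
STORE_FAST k → k=20. Stack: []
LOAD_FAST x → push 10. Stack: [10]
LOAD_CONST → push 5. Stack: [10, 5]
BINARY_OP // → 10 // 5 = 2. Stack: [2]
STORE_FAST n → n=2. Stack: []
LOAD_FAST_LOAD_FAST u,b → push 8,2. Stack: [8, 2]
BINARY_OP - → 8 - 2 = 6. Stack: [6]
STORE_FAST n → n=6. Stack: []
LOAD_CONST → push 2. Stack: [2]
LOAD_FAST k → push 20. Stack: [2, 20]
BINARY_OP + → 2 + 20 = 22. Stack: [22]
STORE_FAST y → y=22. Stack: []
LOAD_FAST_LOAD_FAST y,a → push 22,29. Stack: [22, 29]
BINARY_OP - → 22 - 29 = -7. Stack: [-7]
RETURN_VALUE → return -7.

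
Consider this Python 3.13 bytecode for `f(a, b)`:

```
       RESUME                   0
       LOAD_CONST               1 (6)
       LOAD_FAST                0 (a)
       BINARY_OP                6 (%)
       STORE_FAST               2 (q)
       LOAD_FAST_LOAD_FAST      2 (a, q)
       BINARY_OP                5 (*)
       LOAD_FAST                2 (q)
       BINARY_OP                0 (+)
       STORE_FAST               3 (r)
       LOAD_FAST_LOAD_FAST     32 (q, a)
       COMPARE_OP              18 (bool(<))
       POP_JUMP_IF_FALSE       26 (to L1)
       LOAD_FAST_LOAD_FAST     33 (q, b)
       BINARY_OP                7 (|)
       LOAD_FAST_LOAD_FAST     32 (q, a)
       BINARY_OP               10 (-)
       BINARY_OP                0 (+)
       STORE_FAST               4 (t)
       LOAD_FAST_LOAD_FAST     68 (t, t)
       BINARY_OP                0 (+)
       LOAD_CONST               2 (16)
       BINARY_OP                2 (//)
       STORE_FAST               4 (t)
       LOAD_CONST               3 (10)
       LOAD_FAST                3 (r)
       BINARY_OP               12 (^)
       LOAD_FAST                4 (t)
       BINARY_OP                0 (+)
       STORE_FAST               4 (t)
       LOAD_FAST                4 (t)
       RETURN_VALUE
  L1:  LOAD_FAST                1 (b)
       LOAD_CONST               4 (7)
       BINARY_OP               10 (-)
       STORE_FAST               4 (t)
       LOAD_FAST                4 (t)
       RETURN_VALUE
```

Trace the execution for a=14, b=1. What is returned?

LOAD_CONST → push 6. Stack: [6]
LOAD_FAST a → push 14. Stack: [6, 14]
BINARY_OP % → 6 % 14 = 6. Stack: [6]
STORE_FAST q → q=6. Stack: []
LOAD_FAST_LOAD_FAST a,q → push 14,6. Stack: [14, 6]
BINARY_OP * → 14 * 6 = 84. Stack: [84]
LOAD_FAST q → push 6. Stack: [84, 6]
BINARY_OP + → 84 + 6 = 90. Stack: [90]
STORE_FAST r → r=90. Stack: []
LOAD_FAST_LOAD_FAST q,a → push 6,14. Stack: [6, 14]
COMPARE_OP bool(<) → 6 vs 14 = True. Stack: [True]
POP_JUMP_IF_FALSE → pop True; no jump. Stack: []
LOAD_FAST_LOAD_FAST q,b → push 6,1. Stack: [6, 1]
BINARY_OP | → 6 | 1 = 7. Stack: [7]
LOAD_FAST_LOAD_FAST q,a → push 6,14. Stack: [7, 6, 14]
BINARY_OP - → 6 - 14 = -8. Stack: [7, -8]
BINARY_OP + → 7 + -8 = -1. Stack: [-1]
STORE_FAST t → t=-1. Stack: []
LOAD_FAST_LOAD_FAST t,t → push -1,-1. Stack: [-1, -1]
BINARY_OP + → -1 + -1 = -2. Stack: [-2]
LOAD_CONST → push 16. Stack: [-2, 16]
BINARY_OP // → -2 // 16 = -1. Stack: [-1]
STORE_FAST t → t=-1. Stack: []
LOAD_CONST → push 10. Stack: [10]
LOAD_FAST r → push 90. Stack: [10, 90]
BINARY_OP ^ → 10 ^ 90 = 80. Stack: [80]
LOAD_FAST t → push -1. Stack: [80, -1]
BINARY_OP + → 80 + -1 = 79. Stack: [79]
STORE_FAST t → t=79. Stack: []
LOAD_FAST t → push 79. Stack: [79]
RETURN_VALUE → return 79.

79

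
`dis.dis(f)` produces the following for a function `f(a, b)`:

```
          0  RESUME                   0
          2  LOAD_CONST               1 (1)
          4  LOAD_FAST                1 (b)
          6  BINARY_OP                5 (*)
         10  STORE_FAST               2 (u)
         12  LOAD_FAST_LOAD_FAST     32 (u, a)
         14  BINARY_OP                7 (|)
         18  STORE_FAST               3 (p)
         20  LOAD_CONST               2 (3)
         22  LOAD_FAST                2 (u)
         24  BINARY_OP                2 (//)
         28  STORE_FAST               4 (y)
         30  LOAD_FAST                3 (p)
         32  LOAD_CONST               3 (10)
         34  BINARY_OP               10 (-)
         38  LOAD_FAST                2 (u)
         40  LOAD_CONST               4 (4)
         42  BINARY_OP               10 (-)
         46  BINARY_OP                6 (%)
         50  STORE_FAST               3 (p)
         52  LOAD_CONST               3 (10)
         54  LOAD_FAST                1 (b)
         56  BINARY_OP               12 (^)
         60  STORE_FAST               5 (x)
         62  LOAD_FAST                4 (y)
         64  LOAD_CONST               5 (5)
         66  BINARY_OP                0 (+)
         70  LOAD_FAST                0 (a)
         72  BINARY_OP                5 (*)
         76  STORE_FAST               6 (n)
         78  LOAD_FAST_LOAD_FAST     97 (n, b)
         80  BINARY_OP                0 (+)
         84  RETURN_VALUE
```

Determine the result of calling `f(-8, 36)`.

-4

LOAD_CONST → push 1. Stack: [1]
LOAD_FAST b → push 36. Stack: [1, 36]
BINARY_OP * → 1 * 36 = 36. Stack: [36]
STORE_FAST u → u=36. Stack: []
LOAD_FAST_LOAD_FAST u,a → push 36,-8. Stack: [36, -8]
BINARY_OP | → 36 | -8 = -4. Stack: [-4]
STORE_FAST p → p=-4. Stack: []
LOAD_CONST → push 3. Stack: [3]
LOAD_FAST u → push 36. Stack: [3, 36]
BINARY_OP // → 3 // 36 = 0. Stack: [0]
STORE_FAST y → y=0. Stack: []
LOAD_FAST p → push -4. Stack: [-4]
LOAD_CONST → push 10. Stack: [-4, 10]
BINARY_OP - → -4 - 10 = -14. Stack: [-14]
LOAD_FAST u → push 36. Stack: [-14, 36]
LOAD_CONST → push 4. Stack: [-14, 36, 4]
BINARY_OP - → 36 - 4 = 32. Stack: [-14, 32]
BINARY_OP % → -14 % 32 = 18. Stack: [18]
STORE_FAST p → p=18. Stack: []
LOAD_CONST → push 10. Stack: [10]
LOAD_FAST b → push 36. Stack: [10, 36]
BINARY_OP ^ → 10 ^ 36 = 46. Stack: [46]
STORE_FAST x → x=46. Stack: []
LOAD_FAST y → push 0. Stack: [0]
LOAD_CONST → push 5. Stack: [0, 5]
BINARY_OP + → 0 + 5 = 5. Stack: [5]
LOAD_FAST a → push -8. Stack: [5, -8]
BINARY_OP * → 5 * -8 = -40. Stack: [-40]
STORE_FAST n → n=-40. Stack: []
LOAD_FAST_LOAD_FAST n,b → push -40,36. Stack: [-40, 36]
BINARY_OP + → -40 + 36 = -4. Stack: [-4]
RETURN_VALUE → return -4.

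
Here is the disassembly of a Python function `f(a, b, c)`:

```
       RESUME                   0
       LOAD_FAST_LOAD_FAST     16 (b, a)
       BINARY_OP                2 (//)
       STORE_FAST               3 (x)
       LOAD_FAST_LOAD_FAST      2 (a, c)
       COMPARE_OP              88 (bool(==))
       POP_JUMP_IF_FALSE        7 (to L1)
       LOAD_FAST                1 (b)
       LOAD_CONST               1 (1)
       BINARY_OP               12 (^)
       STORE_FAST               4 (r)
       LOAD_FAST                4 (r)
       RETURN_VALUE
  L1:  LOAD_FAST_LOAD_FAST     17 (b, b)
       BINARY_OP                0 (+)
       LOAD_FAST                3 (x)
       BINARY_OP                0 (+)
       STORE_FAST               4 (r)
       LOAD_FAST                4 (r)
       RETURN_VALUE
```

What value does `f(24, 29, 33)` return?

LOAD_FAST_LOAD_FAST b,a → push 29,24. Stack: [29, 24]
BINARY_OP // → 29 // 24 = 1. Stack: [1]
STORE_FAST x → x=1. Stack: []
LOAD_FAST_LOAD_FAST a,c → push 24,33. Stack: [24, 33]
COMPARE_OP bool(==) → 24 vs 33 = False. Stack: [False]
POP_JUMP_IF_FALSE → pop False; jump. Stack: []
LOAD_FAST_LOAD_FAST b,b → push 29,29. Stack: [29, 29]
BINARY_OP + → 29 + 29 = 58. Stack: [58]
LOAD_FAST x → push 1. Stack: [58, 1]
BINARY_OP + → 58 + 1 = 59. Stack: [59]
STORE_FAST r → r=59. Stack: []
LOAD_FAST r → push 59. Stack: [59]
RETURN_VALUE → return 59.

59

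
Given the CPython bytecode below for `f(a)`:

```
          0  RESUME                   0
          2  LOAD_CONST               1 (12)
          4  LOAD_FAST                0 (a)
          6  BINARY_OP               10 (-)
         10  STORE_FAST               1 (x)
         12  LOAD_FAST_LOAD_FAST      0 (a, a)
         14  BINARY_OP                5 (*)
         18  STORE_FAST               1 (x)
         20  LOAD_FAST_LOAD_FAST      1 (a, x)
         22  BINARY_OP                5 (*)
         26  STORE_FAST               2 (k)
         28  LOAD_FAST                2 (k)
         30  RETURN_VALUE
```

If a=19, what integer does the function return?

LOAD_CONST → push 12. Stack: [12]
LOAD_FAST a → push 19. Stack: [12, 19]
BINARY_OP - → 12 - 19 = -7. Stack: [-7]
STORE_FAST x → x=-7. Stack: []
LOAD_FAST_LOAD_FAST a,a → push 19,19. Stack: [19, 19]
BINARY_OP * → 19 * 19 = 361. Stack: [361]
STORE_FAST x → x=361. Stack: []
LOAD_FAST_LOAD_FAST a,x → push 19,361. Stack: [19, 361]
BINARY_OP * → 19 * 361 = 6859. Stack: [6859]
STORE_FAST k → k=6859. Stack: []
LOAD_FAST k → push 6859. Stack: [6859]
RETURN_VALUE → return 6859.

6859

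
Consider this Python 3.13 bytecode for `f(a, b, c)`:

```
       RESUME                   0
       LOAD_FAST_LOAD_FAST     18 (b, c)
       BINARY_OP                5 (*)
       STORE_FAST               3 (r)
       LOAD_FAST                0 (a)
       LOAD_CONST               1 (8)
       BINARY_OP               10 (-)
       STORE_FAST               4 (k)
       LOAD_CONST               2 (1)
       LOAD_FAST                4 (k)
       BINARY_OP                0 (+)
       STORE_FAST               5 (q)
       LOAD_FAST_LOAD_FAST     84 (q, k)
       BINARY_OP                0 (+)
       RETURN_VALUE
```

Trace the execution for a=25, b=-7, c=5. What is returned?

LOAD_FAST_LOAD_FAST b,c → push -7,5. Stack: [-7, 5]
BINARY_OP * → -7 * 5 = -35. Stack: [-35]
STORE_FAST r → r=-35. Stack: []
LOAD_FAST a → push 25. Stack: [25]
LOAD_CONST → push 8. Stack: [25, 8]
BINARY_OP - → 25 - 8 = 17. Stack: [17]
STORE_FAST k → k=17. Stack: []
LOAD_CONST → push 1. Stack: [1]
LOAD_FAST k → push 17. Stack: [1, 17]
BINARY_OP + → 1 + 17 = 18. Stack: [18]
STORE_FAST q → q=18. Stack: []
LOAD_FAST_LOAD_FAST q,k → push 18,17. Stack: [18, 17]
BINARY_OP + → 18 + 17 = 35. Stack: [35]
RETURN_VALUE → return 35.

35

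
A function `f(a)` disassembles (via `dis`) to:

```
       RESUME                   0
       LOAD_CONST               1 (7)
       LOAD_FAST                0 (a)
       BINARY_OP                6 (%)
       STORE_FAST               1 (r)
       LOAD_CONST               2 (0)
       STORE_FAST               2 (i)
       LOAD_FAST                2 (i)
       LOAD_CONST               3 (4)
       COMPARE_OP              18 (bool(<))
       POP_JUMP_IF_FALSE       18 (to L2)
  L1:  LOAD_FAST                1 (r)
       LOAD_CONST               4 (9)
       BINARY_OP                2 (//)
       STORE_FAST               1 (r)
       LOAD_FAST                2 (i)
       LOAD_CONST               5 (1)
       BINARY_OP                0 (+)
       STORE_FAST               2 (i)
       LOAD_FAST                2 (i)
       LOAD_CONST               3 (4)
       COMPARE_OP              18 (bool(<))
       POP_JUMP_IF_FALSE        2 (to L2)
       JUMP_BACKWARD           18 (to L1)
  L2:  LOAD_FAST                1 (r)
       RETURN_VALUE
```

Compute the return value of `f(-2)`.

-1

LOAD_CONST → push 7. Stack: [7]
LOAD_FAST a → push -2. Stack: [7, -2]
BINARY_OP % → 7 % -2 = -1. Stack: [-1]
STORE_FAST r → r=-1. Stack: []
LOAD_CONST → push 0. Stack: [0]
STORE_FAST i → i=0. Stack: []
LOAD_FAST i → push 0. Stack: [0]
LOAD_CONST → push 4. Stack: [0, 4]
COMPARE_OP bool(<) → 0 vs 4 = True. Stack: [True]
POP_JUMP_IF_FALSE → pop True; no jump. Stack: []
LOAD_FAST r → push -1. Stack: [-1]
LOAD_CONST → push 9. Stack: [-1, 9]
BINARY_OP // → -1 // 9 = -1. Stack: [-1]
STORE_FAST r → r=-1. Stack: []
LOAD_FAST i → push 0. Stack: [0]
LOAD_CONST → push 1. Stack: [0, 1]
BINARY_OP + → 0 + 1 = 1. Stack: [1]
STORE_FAST i → i=1. Stack: []
LOAD_FAST i → push 1. Stack: [1]
LOAD_CONST → push 4. Stack: [1, 4]
COMPARE_OP bool(<) → 1 vs 4 = True. Stack: [True]
POP_JUMP_IF_FALSE → pop True; no jump. Stack: []
LOAD_FAST r → push -1. Stack: [-1]
LOAD_CONST → push 9. Stack: [-1, 9]
BINARY_OP // → -1 // 9 = -1. Stack: [-1]
STORE_FAST r → r=-1. Stack: []
LOAD_FAST i → push 1. Stack: [1]
LOAD_CONST → push 1. Stack: [1, 1]
BINARY_OP + → 1 + 1 = 2. Stack: [2]
STORE_FAST i → i=2. Stack: []
LOAD_FAST i → push 2. Stack: [2]
LOAD_CONST → push 4. Stack: [2, 4]
COMPARE_OP bool(<) → 2 vs 4 = True. Stack: [True]
POP_JUMP_IF_FALSE → pop True; no jump. Stack: []
LOAD_FAST r → push -1. Stack: [-1]
LOAD_CONST → push 9. Stack: [-1, 9]
BINARY_OP // → -1 // 9 = -1. Stack: [-1]
STORE_FAST r → r=-1. Stack: []
LOAD_FAST i → push 2. Stack: [2]
LOAD_CONST → push 1. Stack: [2, 1]
BINARY_OP + → 2 + 1 = 3. Stack: [3]
STORE_FAST i → i=3. Stack: []
LOAD_FAST i → push 3. Stack: [3]
LOAD_CONST → push 4. Stack: [3, 4]
COMPARE_OP bool(<) → 3 vs 4 = True. Stack: [True]
POP_JUMP_IF_FALSE → pop True; no jump. Stack: []
LOAD_FAST r → push -1. Stack: [-1]
LOAD_CONST → push 9. Stack: [-1, 9]
BINARY_OP // → -1 // 9 = -1. Stack: [-1]
STORE_FAST r → r=-1. Stack: []
LOAD_FAST i → push 3. Stack: [3]
LOAD_CONST → push 1. Stack: [3, 1]
BINARY_OP + → 3 + 1 = 4. Stack: [4]
STORE_FAST i → i=4. Stack: []
LOAD_FAST i → push 4. Stack: [4]
LOAD_CONST → push 4. Stack: [4, 4]
COMPARE_OP bool(<) → 4 vs 4 = False. Stack: [False]
POP_JUMP_IF_FALSE → pop False; jump. Stack: []
LOAD_FAST r → push -1. Stack: [-1]
RETURN_VALUE → return -1.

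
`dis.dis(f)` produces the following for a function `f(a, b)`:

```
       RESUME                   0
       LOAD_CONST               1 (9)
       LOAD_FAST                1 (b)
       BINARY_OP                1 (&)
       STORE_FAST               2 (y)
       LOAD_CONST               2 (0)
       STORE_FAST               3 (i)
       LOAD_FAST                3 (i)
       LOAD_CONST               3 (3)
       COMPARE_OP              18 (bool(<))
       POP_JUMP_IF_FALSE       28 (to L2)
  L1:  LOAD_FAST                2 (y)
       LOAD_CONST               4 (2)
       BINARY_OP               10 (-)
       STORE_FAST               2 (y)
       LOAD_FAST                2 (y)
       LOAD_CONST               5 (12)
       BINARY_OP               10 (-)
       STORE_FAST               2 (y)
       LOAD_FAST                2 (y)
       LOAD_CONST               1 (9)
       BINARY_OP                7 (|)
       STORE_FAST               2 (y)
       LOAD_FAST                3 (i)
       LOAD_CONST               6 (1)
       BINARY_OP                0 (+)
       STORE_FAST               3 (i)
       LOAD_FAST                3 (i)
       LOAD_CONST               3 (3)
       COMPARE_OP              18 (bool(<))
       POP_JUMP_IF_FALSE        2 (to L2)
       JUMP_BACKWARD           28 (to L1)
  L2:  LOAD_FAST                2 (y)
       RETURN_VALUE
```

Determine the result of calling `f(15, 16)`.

-33

LOAD_CONST → push 9
LOAD_FAST b → push 16
BINARY_OP & → 9 & 16 = 0
STORE_FAST y → y=0
LOAD_CONST → push 0
STORE_FAST i → i=0
LOAD_FAST i → push 0
LOAD_CONST → push 3
COMPARE_OP bool(<) → 0 vs 3 = True
POP_JUMP_IF_FALSE → pop True; no jump
LOAD_FAST y → push 0
LOAD_CONST → push 2
BINARY_OP - → 0 - 2 = -2
STORE_FAST y → y=-2
LOAD_FAST y → push -2
LOAD_CONST → push 12
BINARY_OP - → -2 - 12 = -14
STORE_FAST y → y=-14
LOAD_FAST y → push -14
LOAD_CONST → push 9
BINARY_OP | → -14 | 9 = -5
STORE_FAST y → y=-5
LOAD_FAST i → push 0
LOAD_CONST → push 1
BINARY_OP + → 0 + 1 = 1
STORE_FAST i → i=1
LOAD_FAST i → push 1
LOAD_CONST → push 3
COMPARE_OP bool(<) → 1 vs 3 = True
POP_JUMP_IF_FALSE → pop True; no jump
LOAD_FAST y → push -5
LOAD_CONST → push 2
BINARY_OP - → -5 - 2 = -7
STORE_FAST y → y=-7
LOAD_FAST y → push -7
LOAD_CONST → push 12
BINARY_OP - → -7 - 12 = -19
STORE_FAST y → y=-19
LOAD_FAST y → push -19
LOAD_CONST → push 9
BINARY_OP | → -19 | 9 = -19
STORE_FAST y → y=-19
LOAD_FAST i → push 1
LOAD_CONST → push 1
BINARY_OP + → 1 + 1 = 2
STORE_FAST i → i=2
LOAD_FAST i → push 2
LOAD_CONST → push 3
COMPARE_OP bool(<) → 2 vs 3 = True
POP_JUMP_IF_FALSE → pop True; no jump
LOAD_FAST y → push -19
LOAD_CONST → push 2
BINARY_OP - → -19 - 2 = -21
STORE_FAST y → y=-21
LOAD_FAST y → push -21
LOAD_CONST → push 12
BINARY_OP - → -21 - 12 = -33
STORE_FAST y → y=-33
LOAD_FAST y → push -33
LOAD_CONST → push 9
BINARY_OP | → -33 | 9 = -33
STORE_FAST y → y=-33
LOAD_FAST i → push 2
LOAD_CONST → push 1
BINARY_OP + → 2 + 1 = 3
STORE_FAST i → i=3
LOAD_FAST i → push 3
LOAD_CONST → push 3
COMPARE_OP bool(<) → 3 vs 3 = False
POP_JUMP_IF_FALSE → pop False; jump
LOAD_FAST y → push -33
RETURN_VALUE → return -33.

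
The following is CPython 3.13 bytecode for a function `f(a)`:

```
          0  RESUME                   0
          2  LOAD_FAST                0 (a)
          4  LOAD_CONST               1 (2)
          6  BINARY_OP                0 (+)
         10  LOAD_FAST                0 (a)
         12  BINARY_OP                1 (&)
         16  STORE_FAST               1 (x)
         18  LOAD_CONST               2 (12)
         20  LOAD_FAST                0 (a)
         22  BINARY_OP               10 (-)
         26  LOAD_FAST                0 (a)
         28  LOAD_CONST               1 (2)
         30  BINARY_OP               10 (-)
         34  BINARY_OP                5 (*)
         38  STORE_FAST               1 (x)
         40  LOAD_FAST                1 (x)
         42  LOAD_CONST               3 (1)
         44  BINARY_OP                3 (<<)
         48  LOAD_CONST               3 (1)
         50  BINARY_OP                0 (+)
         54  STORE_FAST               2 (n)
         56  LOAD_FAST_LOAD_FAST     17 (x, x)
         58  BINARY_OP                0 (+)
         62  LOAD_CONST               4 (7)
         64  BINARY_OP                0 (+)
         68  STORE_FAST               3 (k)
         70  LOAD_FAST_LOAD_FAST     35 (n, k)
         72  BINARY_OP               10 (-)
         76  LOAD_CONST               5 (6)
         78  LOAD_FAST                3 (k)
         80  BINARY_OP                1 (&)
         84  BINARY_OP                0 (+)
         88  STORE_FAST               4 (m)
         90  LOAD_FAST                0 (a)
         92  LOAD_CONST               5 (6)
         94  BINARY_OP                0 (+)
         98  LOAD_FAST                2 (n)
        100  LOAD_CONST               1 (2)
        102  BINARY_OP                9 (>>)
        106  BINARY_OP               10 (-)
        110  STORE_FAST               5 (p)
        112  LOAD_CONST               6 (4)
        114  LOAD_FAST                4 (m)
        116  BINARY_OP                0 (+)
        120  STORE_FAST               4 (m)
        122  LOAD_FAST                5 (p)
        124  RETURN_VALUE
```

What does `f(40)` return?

578

LOAD_FAST a → push 40. Stack: [40]
LOAD_CONST → push 2. Stack: [40, 2]
BINARY_OP + → 40 + 2 = 42. Stack: [42]
LOAD_FAST a → push 40. Stack: [42, 40]
BINARY_OP & → 42 & 40 = 40. Stack: [40]
STORE_FAST x → x=40. Stack: []
LOAD_CONST → push 12. Stack: [12]
LOAD_FAST a → push 40. Stack: [12, 40]
BINARY_OP - → 12 - 40 = -28. Stack: [-28]
LOAD_FAST a → push 40. Stack: [-28, 40]
LOAD_CONST → push 2. Stack: [-28, 40, 2]
BINARY_OP - → 40 - 2 = 38. Stack: [-28, 38]
BINARY_OP * → -28 * 38 = -1064. Stack: [-1064]
STORE_FAST x → x=-1064. Stack: []
LOAD_FAST x → push -1064. Stack: [-1064]
LOAD_CONST → push 1. Stack: [-1064, 1]
BINARY_OP << → -1064 << 1 = -2128. Stack: [-2128]
LOAD_CONST → push 1. Stack: [-2128, 1]
BINARY_OP + → -2128 + 1 = -2127. Stack: [-2127]
STORE_FAST n → n=-2127. Stack: []
LOAD_FAST_LOAD_FAST x,x → push -1064,-1064. Stack: [-1064, -1064]
BINARY_OP + → -1064 + -1064 = -2128. Stack: [-2128]
LOAD_CONST → push 7. Stack: [-2128, 7]
BINARY_OP + → -2128 + 7 = -2121. Stack: [-2121]
STORE_FAST k → k=-2121. Stack: []
LOAD_FAST_LOAD_FAST n,k → push -2127,-2121. Stack: [-2127, -2121]
BINARY_OP - → -2127 - -2121 = -6. Stack: [-6]
LOAD_CONST → push 6. Stack: [-6, 6]
LOAD_FAST k → push -2121. Stack: [-6, 6, -2121]
BINARY_OP & → 6 & -2121 = 6. Stack: [-6, 6]
BINARY_OP + → -6 + 6 = 0. Stack: [0]
STORE_FAST m → m=0. Stack: []
LOAD_FAST a → push 40. Stack: [40]
LOAD_CONST → push 6. Stack: [40, 6]
BINARY_OP + → 40 + 6 = 46. Stack: [46]
LOAD_FAST n → push -2127. Stack: [46, -2127]
LOAD_CONST → push 2. Stack: [46, -2127, 2]
BINARY_OP >> → -2127 >> 2 = -532. Stack: [46, -532]
BINARY_OP - → 46 - -532 = 578. Stack: [578]
STORE_FAST p → p=578. Stack: []
LOAD_CONST → push 4. Stack: [4]
LOAD_FAST m → push 0. Stack: [4, 0]
BINARY_OP + → 4 + 0 = 4. Stack: [4]
STORE_FAST m → m=4. Stack: []
LOAD_FAST p → push 578. Stack: [578]
RETURN_VALUE → return 578.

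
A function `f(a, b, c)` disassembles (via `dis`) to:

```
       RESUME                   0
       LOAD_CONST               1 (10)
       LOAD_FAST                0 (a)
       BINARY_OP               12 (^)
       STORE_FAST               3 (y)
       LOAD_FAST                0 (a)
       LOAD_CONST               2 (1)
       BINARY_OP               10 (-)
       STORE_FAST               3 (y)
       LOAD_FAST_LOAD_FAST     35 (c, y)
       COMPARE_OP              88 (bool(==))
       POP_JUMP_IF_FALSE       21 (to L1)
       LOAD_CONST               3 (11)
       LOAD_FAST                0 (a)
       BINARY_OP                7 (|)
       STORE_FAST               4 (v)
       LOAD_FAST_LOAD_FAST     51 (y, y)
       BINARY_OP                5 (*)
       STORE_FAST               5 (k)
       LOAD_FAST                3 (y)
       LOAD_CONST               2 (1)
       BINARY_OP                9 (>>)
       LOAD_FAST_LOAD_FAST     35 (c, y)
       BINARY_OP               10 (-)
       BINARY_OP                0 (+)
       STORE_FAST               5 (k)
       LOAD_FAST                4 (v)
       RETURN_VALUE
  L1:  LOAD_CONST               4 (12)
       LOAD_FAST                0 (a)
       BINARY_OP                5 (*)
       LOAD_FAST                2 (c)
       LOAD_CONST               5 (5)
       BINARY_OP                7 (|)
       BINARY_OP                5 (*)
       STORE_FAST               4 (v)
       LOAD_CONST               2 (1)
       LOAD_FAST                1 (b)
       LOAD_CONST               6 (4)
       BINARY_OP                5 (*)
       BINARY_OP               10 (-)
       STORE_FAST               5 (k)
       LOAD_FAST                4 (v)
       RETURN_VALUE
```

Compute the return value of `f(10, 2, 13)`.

1560

LOAD_CONST → push 10. Stack: [10]
LOAD_FAST a → push 10. Stack: [10, 10]
BINARY_OP ^ → 10 ^ 10 = 0. Stack: [0]
STORE_FAST y → y=0. Stack: []
LOAD_FAST a → push 10. Stack: [10]
LOAD_CONST → push 1. Stack: [10, 1]
BINARY_OP - → 10 - 1 = 9. Stack: [9]
STORE_FAST y → y=9. Stack: []
LOAD_FAST_LOAD_FAST c,y → push 13,9. Stack: [13, 9]
COMPARE_OP bool(==) → 13 vs 9 = False. Stack: [False]
POP_JUMP_IF_FALSE → pop False; jump. Stack: []
LOAD_CONST → push 12. Stack: [12]
LOAD_FAST a → push 10. Stack: [12, 10]
BINARY_OP * → 12 * 10 = 120. Stack: [120]
LOAD_FAST c → push 13. Stack: [120, 13]
LOAD_CONST → push 5. Stack: [120, 13, 5]
BINARY_OP | → 13 | 5 = 13. Stack: [120, 13]
BINARY_OP * → 120 * 13 = 1560. Stack: [1560]
STORE_FAST v → v=1560. Stack: []
LOAD_CONST → push 1. Stack: [1]
LOAD_FAST b → push 2. Stack: [1, 2]
LOAD_CONST → push 4. Stack: [1, 2, 4]
BINARY_OP * → 2 * 4 = 8. Stack: [1, 8]
BINARY_OP - → 1 - 8 = -7. Stack: [-7]
STORE_FAST k → k=-7. Stack: []
LOAD_FAST v → push 1560. Stack: [1560]
RETURN_VALUE → return 1560.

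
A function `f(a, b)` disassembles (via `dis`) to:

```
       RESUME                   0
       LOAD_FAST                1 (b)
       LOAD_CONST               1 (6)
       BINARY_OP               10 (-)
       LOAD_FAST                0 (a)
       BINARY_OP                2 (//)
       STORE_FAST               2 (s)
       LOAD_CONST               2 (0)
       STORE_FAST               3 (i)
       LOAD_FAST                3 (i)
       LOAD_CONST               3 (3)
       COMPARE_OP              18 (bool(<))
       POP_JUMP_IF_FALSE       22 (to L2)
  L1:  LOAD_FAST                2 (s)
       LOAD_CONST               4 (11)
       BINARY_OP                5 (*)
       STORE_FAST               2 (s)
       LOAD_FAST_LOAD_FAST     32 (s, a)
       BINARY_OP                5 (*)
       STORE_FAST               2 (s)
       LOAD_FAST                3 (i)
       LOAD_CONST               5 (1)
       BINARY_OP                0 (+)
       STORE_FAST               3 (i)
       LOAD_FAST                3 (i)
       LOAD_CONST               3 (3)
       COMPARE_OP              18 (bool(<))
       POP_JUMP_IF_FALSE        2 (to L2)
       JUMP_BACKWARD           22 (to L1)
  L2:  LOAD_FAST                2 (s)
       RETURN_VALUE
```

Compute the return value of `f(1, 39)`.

43923

LOAD_FAST b → push 39. Stack: [39]
LOAD_CONST → push 6. Stack: [39, 6]
BINARY_OP - → 39 - 6 = 33. Stack: [33]
LOAD_FAST a → push 1. Stack: [33, 1]
BINARY_OP // → 33 // 1 = 33. Stack: [33]
STORE_FAST s → s=33. Stack: []
LOAD_CONST → push 0. Stack: [0]
STORE_FAST i → i=0. Stack: []
LOAD_FAST i → push 0. Stack: [0]
LOAD_CONST → push 3. Stack: [0, 3]
COMPARE_OP bool(<) → 0 vs 3 = True. Stack: [True]
POP_JUMP_IF_FALSE → pop True; no jump. Stack: []
LOAD_FAST s → push 33. Stack: [33]
LOAD_CONST → push 11. Stack: [33, 11]
BINARY_OP * → 33 * 11 = 363. Stack: [363]
STORE_FAST s → s=363. Stack: []
LOAD_FAST_LOAD_FAST s,a → push 363,1. Stack: [363, 1]
BINARY_OP * → 363 * 1 = 363. Stack: [363]
STORE_FAST s → s=363. Stack: []
LOAD_FAST i → push 0. Stack: [0]
LOAD_CONST → push 1. Stack: [0, 1]
BINARY_OP + → 0 + 1 = 1. Stack: [1]
STORE_FAST i → i=1. Stack: []
LOAD_FAST i → push 1. Stack: [1]
LOAD_CONST → push 3. Stack: [1, 3]
COMPARE_OP bool(<) → 1 vs 3 = True. Stack: [True]
POP_JUMP_IF_FALSE → pop True; no jump. Stack: []
LOAD_FAST s → push 363. Stack: [363]
LOAD_CONST → push 11. Stack: [363, 11]
BINARY_OP * → 363 * 11 = 3993. Stack: [3993]
STORE_FAST s → s=3993. Stack: []
LOAD_FAST_LOAD_FAST s,a → push 3993,1. Stack: [3993, 1]
BINARY_OP * → 3993 * 1 = 3993. Stack: [3993]
STORE_FAST s → s=3993. Stack: []
LOAD_FAST i → push 1. Stack: [1]
LOAD_CONST → push 1. Stack: [1, 1]
BINARY_OP + → 1 + 1 = 2. Stack: [2]
STORE_FAST i → i=2. Stack: []
LOAD_FAST i → push 2. Stack: [2]
LOAD_CONST → push 3. Stack: [2, 3]
COMPARE_OP bool(<) → 2 vs 3 = True. Stack: [True]
POP_JUMP_IF_FALSE → pop True; no jump. Stack: []
LOAD_FAST s → push 3993. Stack: [3993]
LOAD_CONST → push 11. Stack: [3993, 11]
BINARY_OP * → 3993 * 11 = 43923. Stack: [43923]
STORE_FAST s → s=43923. Stack: []
LOAD_FAST_LOAD_FAST s,a → push 43923,1. Stack: [43923, 1]
BINARY_OP * → 43923 * 1 = 43923. Stack: [43923]
STORE_FAST s → s=43923. Stack: []
LOAD_FAST i → push 2. Stack: [2]
LOAD_CONST → push 1. Stack: [2, 1]
BINARY_OP + → 2 + 1 = 3. Stack: [3]
STORE_FAST i → i=3. Stack: []
LOAD_FAST i → push 3. Stack: [3]
LOAD_CONST → push 3. Stack: [3, 3]
COMPARE_OP bool(<) → 3 vs 3 = False. Stack: [False]
POP_JUMP_IF_FALSE → pop False; jump. Stack: []
LOAD_FAST s → push 43923. Stack: [43923]
RETURN_VALUE → return 43923.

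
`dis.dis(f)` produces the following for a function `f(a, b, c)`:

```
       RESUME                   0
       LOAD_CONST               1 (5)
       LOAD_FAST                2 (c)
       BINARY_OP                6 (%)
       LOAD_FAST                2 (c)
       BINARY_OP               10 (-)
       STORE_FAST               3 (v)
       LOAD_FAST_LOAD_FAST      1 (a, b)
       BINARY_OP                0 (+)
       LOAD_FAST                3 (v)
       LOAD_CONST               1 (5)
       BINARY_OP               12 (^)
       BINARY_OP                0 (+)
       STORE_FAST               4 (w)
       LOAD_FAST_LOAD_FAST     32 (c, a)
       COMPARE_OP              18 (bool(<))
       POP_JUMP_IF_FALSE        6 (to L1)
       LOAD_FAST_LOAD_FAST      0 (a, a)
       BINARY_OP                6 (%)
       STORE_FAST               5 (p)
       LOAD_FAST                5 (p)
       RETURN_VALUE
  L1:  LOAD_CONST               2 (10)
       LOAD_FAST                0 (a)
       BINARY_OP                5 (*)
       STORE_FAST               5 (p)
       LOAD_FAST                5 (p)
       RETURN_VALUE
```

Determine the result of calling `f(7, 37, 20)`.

70

LOAD_CONST → push 5. Stack: [5]
LOAD_FAST c → push 20. Stack: [5, 20]
BINARY_OP % → 5 % 20 = 5. Stack: [5]
LOAD_FAST c → push 20. Stack: [5, 20]
BINARY_OP - → 5 - 20 = -15. Stack: [-15]
STORE_FAST v → v=-15. Stack: []
LOAD_FAST_LOAD_FAST a,b → push 7,37. Stack: [7, 37]
BINARY_OP + → 7 + 37 = 44. Stack: [44]
LOAD_FAST v → push -15. Stack: [44, -15]
LOAD_CONST → push 5. Stack: [44, -15, 5]
BINARY_OP ^ → -15 ^ 5 = -12. Stack: [44, -12]
BINARY_OP + → 44 + -12 = 32. Stack: [32]
STORE_FAST w → w=32. Stack: []
LOAD_FAST_LOAD_FAST c,a → push 20,7. Stack: [20, 7]
COMPARE_OP bool(<) → 20 vs 7 = False. Stack: [False]
POP_JUMP_IF_FALSE → pop False; jump. Stack: []
LOAD_CONST → push 10. Stack: [10]
LOAD_FAST a → push 7. Stack: [10, 7]
BINARY_OP * → 10 * 7 = 70. Stack: [70]
STORE_FAST p → p=70. Stack: []
LOAD_FAST p → push 70. Stack: [70]
RETURN_VALUE → return 70.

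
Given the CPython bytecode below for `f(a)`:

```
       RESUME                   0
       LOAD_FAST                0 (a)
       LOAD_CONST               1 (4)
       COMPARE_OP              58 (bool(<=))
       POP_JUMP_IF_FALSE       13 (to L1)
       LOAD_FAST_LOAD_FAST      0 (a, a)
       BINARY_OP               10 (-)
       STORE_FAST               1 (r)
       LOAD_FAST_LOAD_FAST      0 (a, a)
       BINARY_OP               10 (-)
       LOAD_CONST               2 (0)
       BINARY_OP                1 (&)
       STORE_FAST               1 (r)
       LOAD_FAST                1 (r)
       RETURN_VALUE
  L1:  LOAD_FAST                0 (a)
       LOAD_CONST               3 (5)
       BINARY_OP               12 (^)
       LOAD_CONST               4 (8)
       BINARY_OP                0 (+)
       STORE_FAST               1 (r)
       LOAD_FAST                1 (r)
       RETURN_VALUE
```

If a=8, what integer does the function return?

LOAD_FAST a → push 8. Stack: [8]
LOAD_CONST → push 4. Stack: [8, 4]
COMPARE_OP bool(<=) → 8 vs 4 = False. Stack: [False]
POP_JUMP_IF_FALSE → pop False; jump. Stack: []
LOAD_FAST a → push 8. Stack: [8]
LOAD_CONST → push 5. Stack: [8, 5]
BINARY_OP ^ → 8 ^ 5 = 13. Stack: [13]
LOAD_CONST → push 8. Stack: [13, 8]
BINARY_OP + → 13 + 8 = 21. Stack: [21]
STORE_FAST r → r=21. Stack: []
LOAD_FAST r → push 21. Stack: [21]
RETURN_VALUE → return 21.

21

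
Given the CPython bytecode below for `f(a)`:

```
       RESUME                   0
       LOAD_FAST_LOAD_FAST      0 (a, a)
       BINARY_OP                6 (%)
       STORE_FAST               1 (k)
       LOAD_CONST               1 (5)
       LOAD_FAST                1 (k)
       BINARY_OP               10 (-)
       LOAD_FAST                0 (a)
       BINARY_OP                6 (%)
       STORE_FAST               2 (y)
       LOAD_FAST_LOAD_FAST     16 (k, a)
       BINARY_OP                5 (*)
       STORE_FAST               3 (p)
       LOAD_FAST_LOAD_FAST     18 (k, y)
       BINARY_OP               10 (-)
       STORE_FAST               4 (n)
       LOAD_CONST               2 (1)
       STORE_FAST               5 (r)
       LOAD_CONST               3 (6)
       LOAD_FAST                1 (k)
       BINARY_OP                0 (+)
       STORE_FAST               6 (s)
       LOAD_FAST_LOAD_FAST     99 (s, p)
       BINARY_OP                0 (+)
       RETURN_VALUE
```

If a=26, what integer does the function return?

LOAD_FAST_LOAD_FAST a,a → push 26,26. Stack: [26, 26]
BINARY_OP % → 26 % 26 = 0. Stack: [0]
STORE_FAST k → k=0. Stack: []
LOAD_CONST → push 5. Stack: [5]
LOAD_FAST k → push 0. Stack: [5, 0]
BINARY_OP - → 5 - 0 = 5. Stack: [5]
LOAD_FAST a → push 26. Stack: [5, 26]
BINARY_OP % → 5 % 26 = 5. Stack: [5]
STORE_FAST y → y=5. Stack: []
LOAD_FAST_LOAD_FAST k,a → push 0,26. Stack: [0, 26]
BINARY_OP * → 0 * 26 = 0. Stack: [0]
STORE_FAST p → p=0. Stack: []
LOAD_FAST_LOAD_FAST k,y → push 0,5. Stack: [0, 5]
BINARY_OP - → 0 - 5 = -5. Stack: [-5]
STORE_FAST n → n=-5. Stack: []
LOAD_CONST → push 1. Stack: [1]
STORE_FAST r → r=1. Stack: []
LOAD_CONST → push 6. Stack: [6]
LOAD_FAST k → push 0. Stack: [6, 0]
BINARY_OP + → 6 + 0 = 6. Stack: [6]
STORE_FAST s → s=6. Stack: []
LOAD_FAST_LOAD_FAST s,p → push 6,0. Stack: [6, 0]
BINARY_OP + → 6 + 0 = 6. Stack: [6]
RETURN_VALUE → return 6.

6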